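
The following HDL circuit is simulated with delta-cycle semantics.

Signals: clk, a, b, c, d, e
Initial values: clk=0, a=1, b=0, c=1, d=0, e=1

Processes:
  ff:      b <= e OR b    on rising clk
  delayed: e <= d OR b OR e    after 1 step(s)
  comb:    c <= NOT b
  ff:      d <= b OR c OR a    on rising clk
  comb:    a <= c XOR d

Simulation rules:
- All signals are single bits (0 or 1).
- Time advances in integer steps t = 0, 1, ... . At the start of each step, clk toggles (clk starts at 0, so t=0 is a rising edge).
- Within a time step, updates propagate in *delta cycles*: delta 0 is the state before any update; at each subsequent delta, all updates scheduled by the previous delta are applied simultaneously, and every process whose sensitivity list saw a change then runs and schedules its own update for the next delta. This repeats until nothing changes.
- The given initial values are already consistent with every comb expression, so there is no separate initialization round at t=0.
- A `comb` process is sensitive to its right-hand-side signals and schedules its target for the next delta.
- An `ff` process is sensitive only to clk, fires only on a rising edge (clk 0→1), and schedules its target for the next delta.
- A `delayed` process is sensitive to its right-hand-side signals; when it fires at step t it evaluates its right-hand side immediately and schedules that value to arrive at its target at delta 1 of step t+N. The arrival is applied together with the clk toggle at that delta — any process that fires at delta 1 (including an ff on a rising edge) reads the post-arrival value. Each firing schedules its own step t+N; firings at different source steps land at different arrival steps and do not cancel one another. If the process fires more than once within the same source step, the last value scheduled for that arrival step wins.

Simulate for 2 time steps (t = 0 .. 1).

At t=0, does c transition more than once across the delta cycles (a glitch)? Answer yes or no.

t0.Δ0 b=0 d=0 c=1 a=1 e=1 clk=0
t0.Δ1 b=0 d=0 c=1 a=1 e=1 clk=1
t0.Δ2 b=1 d=1 c=1 a=1 e=1 clk=1
t0.Δ3 b=1 d=1 c=0 a=0 e=1 clk=1
t0.Δ4 b=1 d=1 c=0 a=1 e=1 clk=1
t1.Δ0 b=1 d=1 c=0 a=1 e=1 clk=1
t1.Δ1 b=1 d=1 c=0 a=1 e=1 clk=0

no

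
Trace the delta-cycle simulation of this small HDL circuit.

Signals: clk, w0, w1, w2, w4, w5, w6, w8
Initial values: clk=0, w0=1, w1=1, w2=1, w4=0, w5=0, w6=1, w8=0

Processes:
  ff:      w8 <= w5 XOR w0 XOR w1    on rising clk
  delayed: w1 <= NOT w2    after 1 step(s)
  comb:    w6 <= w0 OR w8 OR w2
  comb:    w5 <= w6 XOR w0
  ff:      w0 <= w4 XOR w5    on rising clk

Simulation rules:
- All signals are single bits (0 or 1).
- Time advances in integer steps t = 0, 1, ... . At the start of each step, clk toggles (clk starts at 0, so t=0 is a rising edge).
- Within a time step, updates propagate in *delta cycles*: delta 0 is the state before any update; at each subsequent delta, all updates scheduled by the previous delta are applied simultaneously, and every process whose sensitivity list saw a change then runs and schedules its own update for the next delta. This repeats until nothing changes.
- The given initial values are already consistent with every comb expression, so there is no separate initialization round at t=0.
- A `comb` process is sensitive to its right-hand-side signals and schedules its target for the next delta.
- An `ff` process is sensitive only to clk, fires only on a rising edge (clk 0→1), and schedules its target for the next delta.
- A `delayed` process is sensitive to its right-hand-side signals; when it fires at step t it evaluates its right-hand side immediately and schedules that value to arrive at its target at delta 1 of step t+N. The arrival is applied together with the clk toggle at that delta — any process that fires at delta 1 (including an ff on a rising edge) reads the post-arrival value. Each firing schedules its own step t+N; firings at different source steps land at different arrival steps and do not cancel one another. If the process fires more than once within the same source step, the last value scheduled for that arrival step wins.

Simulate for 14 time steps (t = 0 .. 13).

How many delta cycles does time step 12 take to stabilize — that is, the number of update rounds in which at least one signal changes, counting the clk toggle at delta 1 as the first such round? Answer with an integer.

t0.Δ0 w0=1 w5=0 clk=0 w4=0 w2=1 w8=0 w6=1 w1=1
t0.Δ1 w0=1 w5=0 clk=1 w4=0 w2=1 w8=0 w6=1 w1=1
t0.Δ2 w0=0 w5=0 clk=1 w4=0 w2=1 w8=0 w6=1 w1=1
t0.Δ3 w0=0 w5=1 clk=1 w4=0 w2=1 w8=0 w6=1 w1=1
t1.Δ0 w0=0 w5=1 clk=1 w4=0 w2=1 w8=0 w6=1 w1=1
t1.Δ1 w0=0 w5=1 clk=0 w4=0 w2=1 w8=0 w6=1 w1=1
t2.Δ0 w0=0 w5=1 clk=0 w4=0 w2=1 w8=0 w6=1 w1=1
t2.Δ1 w0=0 w5=1 clk=1 w4=0 w2=1 w8=0 w6=1 w1=1
t2.Δ2 w0=1 w5=1 clk=1 w4=0 w2=1 w8=0 w6=1 w1=1
t2.Δ3 w0=1 w5=0 clk=1 w4=0 w2=1 w8=0 w6=1 w1=1
t3.Δ0 w0=1 w5=0 clk=1 w4=0 w2=1 w8=0 w6=1 w1=1
t3.Δ1 w0=1 w5=0 clk=0 w4=0 w2=1 w8=0 w6=1 w1=1
t4.Δ0 w0=1 w5=0 clk=0 w4=0 w2=1 w8=0 w6=1 w1=1
t4.Δ1 w0=1 w5=0 clk=1 w4=0 w2=1 w8=0 w6=1 w1=1
t4.Δ2 w0=0 w5=0 clk=1 w4=0 w2=1 w8=0 w6=1 w1=1
t4.Δ3 w0=0 w5=1 clk=1 w4=0 w2=1 w8=0 w6=1 w1=1
t5.Δ0 w0=0 w5=1 clk=1 w4=0 w2=1 w8=0 w6=1 w1=1
t5.Δ1 w0=0 w5=1 clk=0 w4=0 w2=1 w8=0 w6=1 w1=1
t6.Δ0 w0=0 w5=1 clk=0 w4=0 w2=1 w8=0 w6=1 w1=1
t6.Δ1 w0=0 w5=1 clk=1 w4=0 w2=1 w8=0 w6=1 w1=1
t6.Δ2 w0=1 w5=1 clk=1 w4=0 w2=1 w8=0 w6=1 w1=1
t6.Δ3 w0=1 w5=0 clk=1 w4=0 w2=1 w8=0 w6=1 w1=1
t7.Δ0 w0=1 w5=0 clk=1 w4=0 w2=1 w8=0 w6=1 w1=1
t7.Δ1 w0=1 w5=0 clk=0 w4=0 w2=1 w8=0 w6=1 w1=1
t8.Δ0 w0=1 w5=0 clk=0 w4=0 w2=1 w8=0 w6=1 w1=1
t8.Δ1 w0=1 w5=0 clk=1 w4=0 w2=1 w8=0 w6=1 w1=1
t8.Δ2 w0=0 w5=0 clk=1 w4=0 w2=1 w8=0 w6=1 w1=1
t8.Δ3 w0=0 w5=1 clk=1 w4=0 w2=1 w8=0 w6=1 w1=1
t9.Δ0 w0=0 w5=1 clk=1 w4=0 w2=1 w8=0 w6=1 w1=1
t9.Δ1 w0=0 w5=1 clk=0 w4=0 w2=1 w8=0 w6=1 w1=1
t10.Δ0 w0=0 w5=1 clk=0 w4=0 w2=1 w8=0 w6=1 w1=1
t10.Δ1 w0=0 w5=1 clk=1 w4=0 w2=1 w8=0 w6=1 w1=1
t10.Δ2 w0=1 w5=1 clk=1 w4=0 w2=1 w8=0 w6=1 w1=1
t10.Δ3 w0=1 w5=0 clk=1 w4=0 w2=1 w8=0 w6=1 w1=1
t11.Δ0 w0=1 w5=0 clk=1 w4=0 w2=1 w8=0 w6=1 w1=1
t11.Δ1 w0=1 w5=0 clk=0 w4=0 w2=1 w8=0 w6=1 w1=1
t12.Δ0 w0=1 w5=0 clk=0 w4=0 w2=1 w8=0 w6=1 w1=1
t12.Δ1 w0=1 w5=0 clk=1 w4=0 w2=1 w8=0 w6=1 w1=1
t12.Δ2 w0=0 w5=0 clk=1 w4=0 w2=1 w8=0 w6=1 w1=1
t12.Δ3 w0=0 w5=1 clk=1 w4=0 w2=1 w8=0 w6=1 w1=1
t13.Δ0 w0=0 w5=1 clk=1 w4=0 w2=1 w8=0 w6=1 w1=1
t13.Δ1 w0=0 w5=1 clk=0 w4=0 w2=1 w8=0 w6=1 w1=1

3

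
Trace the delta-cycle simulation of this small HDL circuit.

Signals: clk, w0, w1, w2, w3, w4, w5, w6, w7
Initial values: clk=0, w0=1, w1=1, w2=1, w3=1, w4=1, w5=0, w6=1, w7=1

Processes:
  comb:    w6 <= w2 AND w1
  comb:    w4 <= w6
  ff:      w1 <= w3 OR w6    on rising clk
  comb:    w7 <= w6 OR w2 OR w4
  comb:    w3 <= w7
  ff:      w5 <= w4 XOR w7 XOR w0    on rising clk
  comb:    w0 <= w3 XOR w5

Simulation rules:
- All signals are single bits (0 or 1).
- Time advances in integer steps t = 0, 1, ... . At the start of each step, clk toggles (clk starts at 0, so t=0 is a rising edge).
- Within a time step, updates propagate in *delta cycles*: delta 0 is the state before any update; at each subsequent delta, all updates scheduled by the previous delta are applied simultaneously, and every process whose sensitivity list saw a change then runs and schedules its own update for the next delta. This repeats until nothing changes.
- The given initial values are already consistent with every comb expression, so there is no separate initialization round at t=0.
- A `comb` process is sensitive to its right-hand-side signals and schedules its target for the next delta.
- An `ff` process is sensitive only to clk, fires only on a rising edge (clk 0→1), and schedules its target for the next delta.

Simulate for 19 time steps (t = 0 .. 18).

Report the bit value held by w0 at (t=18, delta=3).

1

t=0 Δ0: w4=1 w7=1 w2=1 w1=1 clk=0 w5=0 w3=1 w6=1 w0=1
  Δ1: clk:0→1
  Δ2: w5:0→1
  Δ3: w0:1→0
  (3Δ to stable)
t=1 Δ0: w4=1 w7=1 w2=1 w1=1 clk=1 w5=1 w3=1 w6=1 w0=0
  Δ1: clk:1→0
  (1Δ to stable)
t=2 Δ0: w4=1 w7=1 w2=1 w1=1 clk=0 w5=1 w3=1 w6=1 w0=0
  Δ1: clk:0→1
  Δ2: w5:1→0
  Δ3: w0:0→1
  (3Δ to stable)
t=3 Δ0: w4=1 w7=1 w2=1 w1=1 clk=1 w5=0 w3=1 w6=1 w0=1
  Δ1: clk:1→0
  (1Δ to stable)
t=4 Δ0: w4=1 w7=1 w2=1 w1=1 clk=0 w5=0 w3=1 w6=1 w0=1
  Δ1: clk:0→1
  Δ2: w5:0→1
  Δ3: w0:1→0
  (3Δ to stable)
t=5 Δ0: w4=1 w7=1 w2=1 w1=1 clk=1 w5=1 w3=1 w6=1 w0=0
  Δ1: clk:1→0
  (1Δ to stable)
t=6 Δ0: w4=1 w7=1 w2=1 w1=1 clk=0 w5=1 w3=1 w6=1 w0=0
  Δ1: clk:0→1
  Δ2: w5:1→0
  Δ3: w0:0→1
  (3Δ to stable)
t=7 Δ0: w4=1 w7=1 w2=1 w1=1 clk=1 w5=0 w3=1 w6=1 w0=1
  Δ1: clk:1→0
  (1Δ to stable)
t=8 Δ0: w4=1 w7=1 w2=1 w1=1 clk=0 w5=0 w3=1 w6=1 w0=1
  Δ1: clk:0→1
  Δ2: w5:0→1
  Δ3: w0:1→0
  (3Δ to stable)
t=9 Δ0: w4=1 w7=1 w2=1 w1=1 clk=1 w5=1 w3=1 w6=1 w0=0
  Δ1: clk:1→0
  (1Δ to stable)
t=10 Δ0: w4=1 w7=1 w2=1 w1=1 clk=0 w5=1 w3=1 w6=1 w0=0
  Δ1: clk:0→1
  Δ2: w5:1→0
  Δ3: w0:0→1
  (3Δ to stable)
t=11 Δ0: w4=1 w7=1 w2=1 w1=1 clk=1 w5=0 w3=1 w6=1 w0=1
  Δ1: clk:1→0
  (1Δ to stable)
t=12 Δ0: w4=1 w7=1 w2=1 w1=1 clk=0 w5=0 w3=1 w6=1 w0=1
  Δ1: clk:0→1
  Δ2: w5:0→1
  Δ3: w0:1→0
  (3Δ to stable)
t=13 Δ0: w4=1 w7=1 w2=1 w1=1 clk=1 w5=1 w3=1 w6=1 w0=0
  Δ1: clk:1→0
  (1Δ to stable)
t=14 Δ0: w4=1 w7=1 w2=1 w1=1 clk=0 w5=1 w3=1 w6=1 w0=0
  Δ1: clk:0→1
  Δ2: w5:1→0
  Δ3: w0:0→1
  (3Δ to stable)
t=15 Δ0: w4=1 w7=1 w2=1 w1=1 clk=1 w5=0 w3=1 w6=1 w0=1
  Δ1: clk:1→0
  (1Δ to stable)
t=16 Δ0: w4=1 w7=1 w2=1 w1=1 clk=0 w5=0 w3=1 w6=1 w0=1
  Δ1: clk:0→1
  Δ2: w5:0→1
  Δ3: w0:1→0
  (3Δ to stable)
t=17 Δ0: w4=1 w7=1 w2=1 w1=1 clk=1 w5=1 w3=1 w6=1 w0=0
  Δ1: clk:1→0
  (1Δ to stable)
t=18 Δ0: w4=1 w7=1 w2=1 w1=1 clk=0 w5=1 w3=1 w6=1 w0=0
  Δ1: clk:0→1
  Δ2: w5:1→0
  Δ3: w0:0→1
  (3Δ to stable)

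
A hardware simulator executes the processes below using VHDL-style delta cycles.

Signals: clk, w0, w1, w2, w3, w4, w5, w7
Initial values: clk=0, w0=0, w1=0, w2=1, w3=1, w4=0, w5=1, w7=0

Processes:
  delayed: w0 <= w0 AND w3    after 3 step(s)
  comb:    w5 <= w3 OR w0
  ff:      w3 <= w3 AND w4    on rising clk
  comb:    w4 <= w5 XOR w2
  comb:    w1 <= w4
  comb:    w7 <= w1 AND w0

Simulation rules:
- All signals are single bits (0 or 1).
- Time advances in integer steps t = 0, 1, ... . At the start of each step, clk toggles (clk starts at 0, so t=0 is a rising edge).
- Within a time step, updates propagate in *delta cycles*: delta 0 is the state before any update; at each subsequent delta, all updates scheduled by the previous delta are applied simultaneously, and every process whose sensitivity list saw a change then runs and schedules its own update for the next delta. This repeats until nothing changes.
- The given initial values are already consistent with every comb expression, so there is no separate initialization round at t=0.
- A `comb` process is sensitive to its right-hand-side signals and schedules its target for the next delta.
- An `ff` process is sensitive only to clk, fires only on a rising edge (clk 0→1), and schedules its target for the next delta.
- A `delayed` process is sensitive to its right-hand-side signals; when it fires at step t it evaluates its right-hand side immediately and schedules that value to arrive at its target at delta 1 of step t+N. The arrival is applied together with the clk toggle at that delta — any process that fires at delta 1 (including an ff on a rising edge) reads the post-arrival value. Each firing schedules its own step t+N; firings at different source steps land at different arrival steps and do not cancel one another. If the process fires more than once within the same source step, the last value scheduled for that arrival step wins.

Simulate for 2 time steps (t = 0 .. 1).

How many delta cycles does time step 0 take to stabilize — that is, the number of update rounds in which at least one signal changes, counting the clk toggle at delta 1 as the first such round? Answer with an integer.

5

[bits: w2,clk,w5,w0,w1,w3,w4,w7]
t=0: Δ0=10100100 Δ1=11100100 Δ2=11100000 Δ3=11000000 Δ4=11000010 Δ5=11001010 | 5Δ
t=1: Δ0=11001010 Δ1=10001010 | 1Δ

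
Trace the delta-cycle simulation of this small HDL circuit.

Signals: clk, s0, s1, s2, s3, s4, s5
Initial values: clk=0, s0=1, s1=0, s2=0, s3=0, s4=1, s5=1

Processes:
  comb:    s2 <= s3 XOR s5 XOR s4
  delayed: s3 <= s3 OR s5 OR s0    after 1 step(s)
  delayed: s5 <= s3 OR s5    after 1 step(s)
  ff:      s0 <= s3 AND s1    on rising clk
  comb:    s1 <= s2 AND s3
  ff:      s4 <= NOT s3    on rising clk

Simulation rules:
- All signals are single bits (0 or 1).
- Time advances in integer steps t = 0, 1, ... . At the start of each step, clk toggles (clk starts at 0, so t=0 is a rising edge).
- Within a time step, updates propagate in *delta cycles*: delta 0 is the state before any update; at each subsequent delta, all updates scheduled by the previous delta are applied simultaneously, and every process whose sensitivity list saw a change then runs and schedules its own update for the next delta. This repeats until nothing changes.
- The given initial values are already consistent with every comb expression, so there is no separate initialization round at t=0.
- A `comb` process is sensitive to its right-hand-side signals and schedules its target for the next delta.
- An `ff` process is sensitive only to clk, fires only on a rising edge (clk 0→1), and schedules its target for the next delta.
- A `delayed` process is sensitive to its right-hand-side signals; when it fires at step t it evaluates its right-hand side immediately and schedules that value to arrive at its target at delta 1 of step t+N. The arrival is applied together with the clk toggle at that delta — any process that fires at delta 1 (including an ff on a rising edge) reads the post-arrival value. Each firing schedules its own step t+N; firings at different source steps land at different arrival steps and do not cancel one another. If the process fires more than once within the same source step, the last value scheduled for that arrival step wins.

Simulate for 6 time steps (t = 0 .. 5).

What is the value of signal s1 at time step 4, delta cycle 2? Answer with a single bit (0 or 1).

[bits: s1,s3,s4,clk,s2,s5,s0]
t=0: Δ0=0010011 Δ1=0011011 Δ2=0011010 | 2Δ
t=1: Δ0=0011010 Δ1=0110010 Δ2=0110110 Δ3=1110110 | 3Δ
t=2: Δ0=1110110 Δ1=1111110 Δ2=1101111 Δ3=1101011 Δ4=0101011 | 4Δ
t=3: Δ0=0101011 Δ1=0100011 | 1Δ
t=4: Δ0=0100011 Δ1=0101011 Δ2=0101010 | 2Δ
t=5: Δ0=0101010 Δ1=0100010 | 1Δ

0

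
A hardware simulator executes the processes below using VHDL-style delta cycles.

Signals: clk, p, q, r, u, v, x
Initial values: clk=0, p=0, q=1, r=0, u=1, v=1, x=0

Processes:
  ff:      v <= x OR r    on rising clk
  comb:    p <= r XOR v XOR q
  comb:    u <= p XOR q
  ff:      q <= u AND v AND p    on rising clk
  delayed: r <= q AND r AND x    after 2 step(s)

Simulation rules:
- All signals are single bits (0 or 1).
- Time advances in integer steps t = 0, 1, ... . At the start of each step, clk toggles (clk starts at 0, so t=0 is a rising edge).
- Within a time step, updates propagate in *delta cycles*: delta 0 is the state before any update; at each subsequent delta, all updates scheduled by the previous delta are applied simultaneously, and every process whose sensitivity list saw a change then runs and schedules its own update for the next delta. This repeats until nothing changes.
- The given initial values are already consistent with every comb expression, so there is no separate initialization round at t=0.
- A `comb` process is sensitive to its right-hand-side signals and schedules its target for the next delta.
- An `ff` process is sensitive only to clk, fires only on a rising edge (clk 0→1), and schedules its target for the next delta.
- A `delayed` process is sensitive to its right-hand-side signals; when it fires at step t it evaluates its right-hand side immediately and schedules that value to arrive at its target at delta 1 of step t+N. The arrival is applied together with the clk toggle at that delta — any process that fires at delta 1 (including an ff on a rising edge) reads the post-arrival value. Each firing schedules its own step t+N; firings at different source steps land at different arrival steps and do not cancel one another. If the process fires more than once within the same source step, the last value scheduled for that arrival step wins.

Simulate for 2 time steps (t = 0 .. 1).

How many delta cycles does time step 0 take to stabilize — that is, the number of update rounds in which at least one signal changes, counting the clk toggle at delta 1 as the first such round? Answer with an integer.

3

t=0 Δ0: r=0 v=1 u=1 clk=0 x=0 p=0 q=1
  Δ1: clk:0→1
  Δ2: v:1→0, q:1→0
  Δ3: u:1→0
  (3Δ to stable)
t=1 Δ0: r=0 v=0 u=0 clk=1 x=0 p=0 q=0
  Δ1: clk:1→0
  (1Δ to stable)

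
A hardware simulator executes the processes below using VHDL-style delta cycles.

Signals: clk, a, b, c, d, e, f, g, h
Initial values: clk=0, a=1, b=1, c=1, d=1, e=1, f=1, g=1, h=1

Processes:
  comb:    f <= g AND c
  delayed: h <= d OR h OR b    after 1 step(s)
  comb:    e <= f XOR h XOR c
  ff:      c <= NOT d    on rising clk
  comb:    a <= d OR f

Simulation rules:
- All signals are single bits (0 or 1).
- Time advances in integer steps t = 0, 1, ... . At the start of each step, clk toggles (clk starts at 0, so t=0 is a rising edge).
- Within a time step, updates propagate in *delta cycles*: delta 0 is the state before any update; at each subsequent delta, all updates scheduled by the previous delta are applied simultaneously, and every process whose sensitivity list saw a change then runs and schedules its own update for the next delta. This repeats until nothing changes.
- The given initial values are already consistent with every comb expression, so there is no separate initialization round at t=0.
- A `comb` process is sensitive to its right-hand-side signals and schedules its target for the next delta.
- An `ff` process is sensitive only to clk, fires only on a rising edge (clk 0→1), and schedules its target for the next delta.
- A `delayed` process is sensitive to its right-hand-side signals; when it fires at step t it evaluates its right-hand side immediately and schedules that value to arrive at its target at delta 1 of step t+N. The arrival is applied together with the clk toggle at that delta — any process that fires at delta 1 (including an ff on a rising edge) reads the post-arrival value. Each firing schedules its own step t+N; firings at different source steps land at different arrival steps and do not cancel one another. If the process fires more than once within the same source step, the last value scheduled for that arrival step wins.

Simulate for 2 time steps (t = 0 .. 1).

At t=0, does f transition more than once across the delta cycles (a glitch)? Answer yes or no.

no

t0.Δ0 b=1 g=1 a=1 c=1 clk=0 h=1 f=1 e=1 d=1
t0.Δ1 b=1 g=1 a=1 c=1 clk=1 h=1 f=1 e=1 d=1
t0.Δ2 b=1 g=1 a=1 c=0 clk=1 h=1 f=1 e=1 d=1
t0.Δ3 b=1 g=1 a=1 c=0 clk=1 h=1 f=0 e=0 d=1
t0.Δ4 b=1 g=1 a=1 c=0 clk=1 h=1 f=0 e=1 d=1
t1.Δ0 b=1 g=1 a=1 c=0 clk=1 h=1 f=0 e=1 d=1
t1.Δ1 b=1 g=1 a=1 c=0 clk=0 h=1 f=0 e=1 d=1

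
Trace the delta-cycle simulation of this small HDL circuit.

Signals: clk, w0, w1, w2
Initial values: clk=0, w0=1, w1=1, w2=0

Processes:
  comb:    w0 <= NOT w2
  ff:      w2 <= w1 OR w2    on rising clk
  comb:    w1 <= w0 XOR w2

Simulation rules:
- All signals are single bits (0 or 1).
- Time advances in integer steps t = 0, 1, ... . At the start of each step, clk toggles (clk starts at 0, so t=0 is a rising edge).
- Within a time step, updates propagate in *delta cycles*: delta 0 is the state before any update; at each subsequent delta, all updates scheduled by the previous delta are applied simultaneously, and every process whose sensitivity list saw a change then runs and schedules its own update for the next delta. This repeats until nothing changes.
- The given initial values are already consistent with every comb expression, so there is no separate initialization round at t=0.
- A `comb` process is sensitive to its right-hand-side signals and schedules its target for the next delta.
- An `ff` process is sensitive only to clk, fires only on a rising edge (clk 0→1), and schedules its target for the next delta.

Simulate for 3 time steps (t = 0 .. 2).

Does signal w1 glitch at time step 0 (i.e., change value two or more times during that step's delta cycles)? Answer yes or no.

t0.Δ0 w0=1 clk=0 w2=0 w1=1
t0.Δ1 w0=1 clk=1 w2=0 w1=1
t0.Δ2 w0=1 clk=1 w2=1 w1=1
t0.Δ3 w0=0 clk=1 w2=1 w1=0
t0.Δ4 w0=0 clk=1 w2=1 w1=1
t1.Δ0 w0=0 clk=1 w2=1 w1=1
t1.Δ1 w0=0 clk=0 w2=1 w1=1
t2.Δ0 w0=0 clk=0 w2=1 w1=1
t2.Δ1 w0=0 clk=1 w2=1 w1=1

yes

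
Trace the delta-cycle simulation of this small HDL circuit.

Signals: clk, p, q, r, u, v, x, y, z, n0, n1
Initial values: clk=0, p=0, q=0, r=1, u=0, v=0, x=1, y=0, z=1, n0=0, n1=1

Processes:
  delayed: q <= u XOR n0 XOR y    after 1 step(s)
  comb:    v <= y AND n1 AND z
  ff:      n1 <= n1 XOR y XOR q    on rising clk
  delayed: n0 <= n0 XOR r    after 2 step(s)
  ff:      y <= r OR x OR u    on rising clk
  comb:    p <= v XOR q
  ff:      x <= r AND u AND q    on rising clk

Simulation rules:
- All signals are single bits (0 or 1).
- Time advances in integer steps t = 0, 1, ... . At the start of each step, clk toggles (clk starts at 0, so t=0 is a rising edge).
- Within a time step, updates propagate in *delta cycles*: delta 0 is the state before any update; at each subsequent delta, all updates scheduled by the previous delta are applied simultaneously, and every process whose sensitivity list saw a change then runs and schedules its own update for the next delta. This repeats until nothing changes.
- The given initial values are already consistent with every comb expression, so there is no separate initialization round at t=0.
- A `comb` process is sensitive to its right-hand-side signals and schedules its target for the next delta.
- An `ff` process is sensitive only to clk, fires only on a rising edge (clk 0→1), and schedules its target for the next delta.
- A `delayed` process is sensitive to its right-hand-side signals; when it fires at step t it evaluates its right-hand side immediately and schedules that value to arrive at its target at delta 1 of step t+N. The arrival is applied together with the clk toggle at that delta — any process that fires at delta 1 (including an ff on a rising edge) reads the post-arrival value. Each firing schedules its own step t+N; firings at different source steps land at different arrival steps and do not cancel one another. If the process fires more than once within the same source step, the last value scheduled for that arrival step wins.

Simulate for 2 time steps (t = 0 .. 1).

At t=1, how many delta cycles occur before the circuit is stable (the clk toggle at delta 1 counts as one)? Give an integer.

[bits: n1,r,n0,u,y,x,clk,q,v,p,z]
t=0: Δ0=11000100001 Δ1=11000110001 Δ2=11001010001 Δ3=11001010101 Δ4=11001010111 | 4Δ
t=1: Δ0=11001010111 Δ1=11001001111 Δ2=11001001101 | 2Δ

2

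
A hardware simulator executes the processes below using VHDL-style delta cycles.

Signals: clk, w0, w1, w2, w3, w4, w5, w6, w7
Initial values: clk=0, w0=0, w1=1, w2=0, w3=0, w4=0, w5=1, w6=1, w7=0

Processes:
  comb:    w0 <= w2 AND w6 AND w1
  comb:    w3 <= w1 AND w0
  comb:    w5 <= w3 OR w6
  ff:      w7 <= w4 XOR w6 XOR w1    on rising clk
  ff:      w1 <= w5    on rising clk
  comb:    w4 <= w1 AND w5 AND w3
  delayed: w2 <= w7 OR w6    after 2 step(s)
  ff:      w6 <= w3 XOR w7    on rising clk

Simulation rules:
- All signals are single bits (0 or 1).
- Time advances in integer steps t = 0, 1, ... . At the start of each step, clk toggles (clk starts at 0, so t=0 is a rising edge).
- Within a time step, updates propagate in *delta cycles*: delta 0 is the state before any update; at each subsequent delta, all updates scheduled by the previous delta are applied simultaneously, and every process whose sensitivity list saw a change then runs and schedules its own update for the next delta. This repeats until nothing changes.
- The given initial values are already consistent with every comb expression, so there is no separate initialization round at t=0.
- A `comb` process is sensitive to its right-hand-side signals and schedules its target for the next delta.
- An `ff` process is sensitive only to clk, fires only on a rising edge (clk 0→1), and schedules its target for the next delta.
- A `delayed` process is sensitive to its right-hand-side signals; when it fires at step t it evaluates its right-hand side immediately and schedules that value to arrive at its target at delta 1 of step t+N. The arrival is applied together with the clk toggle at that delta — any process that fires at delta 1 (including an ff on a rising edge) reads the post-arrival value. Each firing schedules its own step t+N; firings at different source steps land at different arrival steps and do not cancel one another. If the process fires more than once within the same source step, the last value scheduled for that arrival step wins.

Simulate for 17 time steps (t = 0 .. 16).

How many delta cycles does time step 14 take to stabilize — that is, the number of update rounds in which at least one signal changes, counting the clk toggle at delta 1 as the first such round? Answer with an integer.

t=0 Δ0: w0=0 w3=0 w7=0 w6=1 w4=0 w1=1 w2=0 w5=1 clk=0
  Δ1: clk:0→1
  Δ2: w6:1→0
  Δ3: w5:1→0
  (3Δ to stable)
t=1 Δ0: w0=0 w3=0 w7=0 w6=0 w4=0 w1=1 w2=0 w5=0 clk=1
  Δ1: clk:1→0
  (1Δ to stable)
t=2 Δ0: w0=0 w3=0 w7=0 w6=0 w4=0 w1=1 w2=0 w5=0 clk=0
  Δ1: clk:0→1
  Δ2: w7:0→1, w1:1→0
  (2Δ to stable)
t=3 Δ0: w0=0 w3=0 w7=1 w6=0 w4=0 w1=0 w2=0 w5=0 clk=1
  Δ1: clk:1→0
  (1Δ to stable)
t=4 Δ0: w0=0 w3=0 w7=1 w6=0 w4=0 w1=0 w2=0 w5=0 clk=0
  Δ1: w2:0→1, clk:0→1
  Δ2: w7:1→0, w6:0→1
  Δ3: w5:0→1
  (3Δ to stable)
t=5 Δ0: w0=0 w3=0 w7=0 w6=1 w4=0 w1=0 w2=1 w5=1 clk=1
  Δ1: clk:1→0
  (1Δ to stable)
t=6 Δ0: w0=0 w3=0 w7=0 w6=1 w4=0 w1=0 w2=1 w5=1 clk=0
  Δ1: clk:0→1
  Δ2: w7:0→1, w6:1→0, w1:0→1
  Δ3: w5:1→0
  (3Δ to stable)
t=7 Δ0: w0=0 w3=0 w7=1 w6=0 w4=0 w1=1 w2=1 w5=0 clk=1
  Δ1: clk:1→0
  (1Δ to stable)
t=8 Δ0: w0=0 w3=0 w7=1 w6=0 w4=0 w1=1 w2=1 w5=0 clk=0
  Δ1: clk:0→1
  Δ2: w6:0→1, w1:1→0
  Δ3: w5:0→1
  (3Δ to stable)
t=9 Δ0: w0=0 w3=0 w7=1 w6=1 w4=0 w1=0 w2=1 w5=1 clk=1
  Δ1: clk:1→0
  (1Δ to stable)
t=10 Δ0: w0=0 w3=0 w7=1 w6=1 w4=0 w1=0 w2=1 w5=1 clk=0
  Δ1: clk:0→1
  Δ2: w1:0→1
  Δ3: w0:0→1
  Δ4: w3:0→1
  Δ5: w4:0→1
  (5Δ to stable)
t=11 Δ0: w0=1 w3=1 w7=1 w6=1 w4=1 w1=1 w2=1 w5=1 clk=1
  Δ1: clk:1→0
  (1Δ to stable)
t=12 Δ0: w0=1 w3=1 w7=1 w6=1 w4=1 w1=1 w2=1 w5=1 clk=0
  Δ1: clk:0→1
  Δ2: w6:1→0
  Δ3: w0:1→0
  Δ4: w3:1→0
  Δ5: w4:1→0, w5:1→0
  (5Δ to stable)
t=13 Δ0: w0=0 w3=0 w7=1 w6=0 w4=0 w1=1 w2=1 w5=0 clk=1
  Δ1: clk:1→0
  (1Δ to stable)
t=14 Δ0: w0=0 w3=0 w7=1 w6=0 w4=0 w1=1 w2=1 w5=0 clk=0
  Δ1: clk:0→1
  Δ2: w6:0→1, w1:1→0
  Δ3: w5:0→1
  (3Δ to stable)
t=15 Δ0: w0=0 w3=0 w7=1 w6=1 w4=0 w1=0 w2=1 w5=1 clk=1
  Δ1: clk:1→0
  (1Δ to stable)
t=16 Δ0: w0=0 w3=0 w7=1 w6=1 w4=0 w1=0 w2=1 w5=1 clk=0
  Δ1: clk:0→1
  Δ2: w1:0→1
  Δ3: w0:0→1
  Δ4: w3:0→1
  Δ5: w4:0→1
  (5Δ to stable)

3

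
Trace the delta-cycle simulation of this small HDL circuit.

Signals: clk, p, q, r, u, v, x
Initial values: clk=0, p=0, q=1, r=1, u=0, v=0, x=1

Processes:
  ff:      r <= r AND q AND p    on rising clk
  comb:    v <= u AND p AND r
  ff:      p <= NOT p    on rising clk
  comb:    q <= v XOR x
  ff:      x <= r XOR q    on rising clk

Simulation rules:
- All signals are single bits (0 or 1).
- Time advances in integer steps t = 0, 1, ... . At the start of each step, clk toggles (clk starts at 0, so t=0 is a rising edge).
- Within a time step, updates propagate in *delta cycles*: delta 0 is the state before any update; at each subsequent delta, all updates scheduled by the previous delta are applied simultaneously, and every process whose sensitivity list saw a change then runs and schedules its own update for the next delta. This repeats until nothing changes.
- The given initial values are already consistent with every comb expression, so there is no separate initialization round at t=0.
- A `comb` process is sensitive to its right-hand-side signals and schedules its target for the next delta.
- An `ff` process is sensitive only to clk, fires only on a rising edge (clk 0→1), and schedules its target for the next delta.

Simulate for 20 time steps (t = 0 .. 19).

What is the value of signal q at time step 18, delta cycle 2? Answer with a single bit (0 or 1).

0

t0.Δ0 v=0 q=1 u=0 r=1 x=1 clk=0 p=0
t0.Δ1 v=0 q=1 u=0 r=1 x=1 clk=1 p=0
t0.Δ2 v=0 q=1 u=0 r=0 x=0 clk=1 p=1
t0.Δ3 v=0 q=0 u=0 r=0 x=0 clk=1 p=1
t1.Δ0 v=0 q=0 u=0 r=0 x=0 clk=1 p=1
t1.Δ1 v=0 q=0 u=0 r=0 x=0 clk=0 p=1
t2.Δ0 v=0 q=0 u=0 r=0 x=0 clk=0 p=1
t2.Δ1 v=0 q=0 u=0 r=0 x=0 clk=1 p=1
t2.Δ2 v=0 q=0 u=0 r=0 x=0 clk=1 p=0
t3.Δ0 v=0 q=0 u=0 r=0 x=0 clk=1 p=0
t3.Δ1 v=0 q=0 u=0 r=0 x=0 clk=0 p=0
t4.Δ0 v=0 q=0 u=0 r=0 x=0 clk=0 p=0
t4.Δ1 v=0 q=0 u=0 r=0 x=0 clk=1 p=0
t4.Δ2 v=0 q=0 u=0 r=0 x=0 clk=1 p=1
t5.Δ0 v=0 q=0 u=0 r=0 x=0 clk=1 p=1
t5.Δ1 v=0 q=0 u=0 r=0 x=0 clk=0 p=1
t6.Δ0 v=0 q=0 u=0 r=0 x=0 clk=0 p=1
t6.Δ1 v=0 q=0 u=0 r=0 x=0 clk=1 p=1
t6.Δ2 v=0 q=0 u=0 r=0 x=0 clk=1 p=0
t7.Δ0 v=0 q=0 u=0 r=0 x=0 clk=1 p=0
t7.Δ1 v=0 q=0 u=0 r=0 x=0 clk=0 p=0
t8.Δ0 v=0 q=0 u=0 r=0 x=0 clk=0 p=0
t8.Δ1 v=0 q=0 u=0 r=0 x=0 clk=1 p=0
t8.Δ2 v=0 q=0 u=0 r=0 x=0 clk=1 p=1
t9.Δ0 v=0 q=0 u=0 r=0 x=0 clk=1 p=1
t9.Δ1 v=0 q=0 u=0 r=0 x=0 clk=0 p=1
t10.Δ0 v=0 q=0 u=0 r=0 x=0 clk=0 p=1
t10.Δ1 v=0 q=0 u=0 r=0 x=0 clk=1 p=1
t10.Δ2 v=0 q=0 u=0 r=0 x=0 clk=1 p=0
t11.Δ0 v=0 q=0 u=0 r=0 x=0 clk=1 p=0
t11.Δ1 v=0 q=0 u=0 r=0 x=0 clk=0 p=0
t12.Δ0 v=0 q=0 u=0 r=0 x=0 clk=0 p=0
t12.Δ1 v=0 q=0 u=0 r=0 x=0 clk=1 p=0
t12.Δ2 v=0 q=0 u=0 r=0 x=0 clk=1 p=1
t13.Δ0 v=0 q=0 u=0 r=0 x=0 clk=1 p=1
t13.Δ1 v=0 q=0 u=0 r=0 x=0 clk=0 p=1
t14.Δ0 v=0 q=0 u=0 r=0 x=0 clk=0 p=1
t14.Δ1 v=0 q=0 u=0 r=0 x=0 clk=1 p=1
t14.Δ2 v=0 q=0 u=0 r=0 x=0 clk=1 p=0
t15.Δ0 v=0 q=0 u=0 r=0 x=0 clk=1 p=0
t15.Δ1 v=0 q=0 u=0 r=0 x=0 clk=0 p=0
t16.Δ0 v=0 q=0 u=0 r=0 x=0 clk=0 p=0
t16.Δ1 v=0 q=0 u=0 r=0 x=0 clk=1 p=0
t16.Δ2 v=0 q=0 u=0 r=0 x=0 clk=1 p=1
t17.Δ0 v=0 q=0 u=0 r=0 x=0 clk=1 p=1
t17.Δ1 v=0 q=0 u=0 r=0 x=0 clk=0 p=1
t18.Δ0 v=0 q=0 u=0 r=0 x=0 clk=0 p=1
t18.Δ1 v=0 q=0 u=0 r=0 x=0 clk=1 p=1
t18.Δ2 v=0 q=0 u=0 r=0 x=0 clk=1 p=0
t19.Δ0 v=0 q=0 u=0 r=0 x=0 clk=1 p=0
t19.Δ1 v=0 q=0 u=0 r=0 x=0 clk=0 p=0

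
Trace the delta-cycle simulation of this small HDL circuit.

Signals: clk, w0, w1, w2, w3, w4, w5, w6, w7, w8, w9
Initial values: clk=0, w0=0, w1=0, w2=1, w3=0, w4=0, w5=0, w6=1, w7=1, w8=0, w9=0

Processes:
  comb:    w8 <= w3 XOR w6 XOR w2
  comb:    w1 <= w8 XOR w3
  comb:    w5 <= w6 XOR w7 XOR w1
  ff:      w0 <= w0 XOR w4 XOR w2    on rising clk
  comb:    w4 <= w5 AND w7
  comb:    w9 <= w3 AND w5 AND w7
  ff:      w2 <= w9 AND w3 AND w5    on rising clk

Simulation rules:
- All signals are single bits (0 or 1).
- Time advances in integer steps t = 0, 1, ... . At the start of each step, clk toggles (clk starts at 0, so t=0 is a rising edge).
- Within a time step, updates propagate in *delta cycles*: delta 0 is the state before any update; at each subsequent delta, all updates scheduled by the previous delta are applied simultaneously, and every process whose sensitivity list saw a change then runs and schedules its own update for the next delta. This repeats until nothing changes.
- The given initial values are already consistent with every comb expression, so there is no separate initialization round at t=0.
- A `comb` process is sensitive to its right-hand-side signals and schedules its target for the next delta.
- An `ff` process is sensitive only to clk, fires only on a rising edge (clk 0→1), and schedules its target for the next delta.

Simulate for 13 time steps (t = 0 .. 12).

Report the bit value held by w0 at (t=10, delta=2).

0

[bits: w6,w1,w8,w9,w4,w3,w7,w5,clk,w0,w2]
t=0: Δ0=10000010001 Δ1=10000010101 Δ2=10000010110 Δ3=10100010110 Δ4=11100010110 Δ5=11100011110 Δ6=11101011110 | 6Δ
t=1: Δ0=11101011110 Δ1=11101011010 | 1Δ
t=2: Δ0=11101011010 Δ1=11101011110 Δ2=11101011100 | 2Δ
t=3: Δ0=11101011100 Δ1=11101011000 | 1Δ
t=4: Δ0=11101011000 Δ1=11101011100 Δ2=11101011110 | 2Δ
t=5: Δ0=11101011110 Δ1=11101011010 | 1Δ
t=6: Δ0=11101011010 Δ1=11101011110 Δ2=11101011100 | 2Δ
t=7: Δ0=11101011100 Δ1=11101011000 | 1Δ
t=8: Δ0=11101011000 Δ1=11101011100 Δ2=11101011110 | 2Δ
t=9: Δ0=11101011110 Δ1=11101011010 | 1Δ
t=10: Δ0=11101011010 Δ1=11101011110 Δ2=11101011100 | 2Δ
t=11: Δ0=11101011100 Δ1=11101011000 | 1Δ
t=12: Δ0=11101011000 Δ1=11101011100 Δ2=11101011110 | 2Δ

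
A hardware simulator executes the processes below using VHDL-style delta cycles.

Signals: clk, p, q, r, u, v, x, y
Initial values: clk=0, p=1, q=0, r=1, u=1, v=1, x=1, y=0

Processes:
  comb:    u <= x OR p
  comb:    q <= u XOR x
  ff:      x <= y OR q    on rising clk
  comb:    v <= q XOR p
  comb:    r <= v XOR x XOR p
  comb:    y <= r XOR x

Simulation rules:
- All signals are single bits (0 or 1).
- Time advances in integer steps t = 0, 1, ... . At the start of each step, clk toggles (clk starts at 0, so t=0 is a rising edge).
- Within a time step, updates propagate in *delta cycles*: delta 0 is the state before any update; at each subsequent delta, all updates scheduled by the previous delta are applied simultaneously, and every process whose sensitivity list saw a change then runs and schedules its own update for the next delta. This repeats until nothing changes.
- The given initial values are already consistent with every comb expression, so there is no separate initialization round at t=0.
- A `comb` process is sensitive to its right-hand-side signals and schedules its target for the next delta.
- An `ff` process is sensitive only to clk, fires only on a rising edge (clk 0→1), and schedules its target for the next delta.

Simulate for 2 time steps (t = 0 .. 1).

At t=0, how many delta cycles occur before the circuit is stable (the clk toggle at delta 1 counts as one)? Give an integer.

t0.Δ0 q=0 y=0 p=1 u=1 v=1 clk=0 r=1 x=1
t0.Δ1 q=0 y=0 p=1 u=1 v=1 clk=1 r=1 x=1
t0.Δ2 q=0 y=0 p=1 u=1 v=1 clk=1 r=1 x=0
t0.Δ3 q=1 y=1 p=1 u=1 v=1 clk=1 r=0 x=0
t0.Δ4 q=1 y=0 p=1 u=1 v=0 clk=1 r=0 x=0
t0.Δ5 q=1 y=0 p=1 u=1 v=0 clk=1 r=1 x=0
t0.Δ6 q=1 y=1 p=1 u=1 v=0 clk=1 r=1 x=0
t1.Δ0 q=1 y=1 p=1 u=1 v=0 clk=1 r=1 x=0
t1.Δ1 q=1 y=1 p=1 u=1 v=0 clk=0 r=1 x=0

6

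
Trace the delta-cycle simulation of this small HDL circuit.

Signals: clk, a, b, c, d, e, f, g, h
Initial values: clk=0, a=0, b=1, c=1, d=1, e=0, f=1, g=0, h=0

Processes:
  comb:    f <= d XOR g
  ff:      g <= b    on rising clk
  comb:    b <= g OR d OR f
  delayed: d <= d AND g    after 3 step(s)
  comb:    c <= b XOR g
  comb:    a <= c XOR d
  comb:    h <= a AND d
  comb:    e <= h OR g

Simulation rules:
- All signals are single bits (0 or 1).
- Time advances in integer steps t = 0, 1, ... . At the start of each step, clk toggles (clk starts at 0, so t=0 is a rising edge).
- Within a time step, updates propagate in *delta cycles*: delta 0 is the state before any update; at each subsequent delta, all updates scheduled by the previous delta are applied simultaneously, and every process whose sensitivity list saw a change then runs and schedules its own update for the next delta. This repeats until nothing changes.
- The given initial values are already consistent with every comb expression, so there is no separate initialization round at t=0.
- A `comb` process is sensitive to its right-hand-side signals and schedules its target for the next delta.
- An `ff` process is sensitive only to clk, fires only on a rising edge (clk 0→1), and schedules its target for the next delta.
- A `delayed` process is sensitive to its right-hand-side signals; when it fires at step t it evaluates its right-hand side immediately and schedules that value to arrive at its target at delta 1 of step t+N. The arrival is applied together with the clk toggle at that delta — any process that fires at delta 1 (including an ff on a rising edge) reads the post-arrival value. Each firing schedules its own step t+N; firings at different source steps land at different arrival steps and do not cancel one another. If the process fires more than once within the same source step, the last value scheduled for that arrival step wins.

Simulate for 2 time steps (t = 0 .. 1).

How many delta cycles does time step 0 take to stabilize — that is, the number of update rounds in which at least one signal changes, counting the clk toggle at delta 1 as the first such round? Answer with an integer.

t=0 Δ0: d=1 h=0 f=1 g=0 clk=0 a=0 c=1 b=1 e=0
  Δ1: clk:0→1
  Δ2: g:0→1
  Δ3: f:1→0, c:1→0, e:0→1
  Δ4: a:0→1
  Δ5: h:0→1
  (5Δ to stable)
t=1 Δ0: d=1 h=1 f=0 g=1 clk=1 a=1 c=0 b=1 e=1
  Δ1: clk:1→0
  (1Δ to stable)

5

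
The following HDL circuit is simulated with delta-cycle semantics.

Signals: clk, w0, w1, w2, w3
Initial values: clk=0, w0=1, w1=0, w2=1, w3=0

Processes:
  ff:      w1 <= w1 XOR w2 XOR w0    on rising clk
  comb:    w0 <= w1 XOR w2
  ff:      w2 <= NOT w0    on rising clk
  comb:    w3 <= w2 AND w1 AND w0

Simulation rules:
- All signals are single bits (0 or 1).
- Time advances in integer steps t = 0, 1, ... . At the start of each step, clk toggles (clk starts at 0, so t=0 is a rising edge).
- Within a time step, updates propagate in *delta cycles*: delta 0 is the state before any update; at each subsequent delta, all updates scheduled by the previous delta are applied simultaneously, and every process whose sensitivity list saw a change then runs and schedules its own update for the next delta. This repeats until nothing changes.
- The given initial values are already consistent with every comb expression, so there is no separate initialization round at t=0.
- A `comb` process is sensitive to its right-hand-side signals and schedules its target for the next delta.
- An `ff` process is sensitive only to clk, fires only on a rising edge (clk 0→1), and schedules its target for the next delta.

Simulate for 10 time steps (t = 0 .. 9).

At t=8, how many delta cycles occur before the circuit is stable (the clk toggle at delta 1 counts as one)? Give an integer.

[bits: clk,w1,w0,w3,w2]
t=0: Δ0=00101 Δ1=10101 Δ2=10100 Δ3=10000 | 3Δ
t=1: Δ0=10000 Δ1=00000 | 1Δ
t=2: Δ0=00000 Δ1=10000 Δ2=10001 Δ3=10101 | 3Δ
t=3: Δ0=10101 Δ1=00101 | 1Δ
t=4: Δ0=00101 Δ1=10101 Δ2=10100 Δ3=10000 | 3Δ
t=5: Δ0=10000 Δ1=00000 | 1Δ
t=6: Δ0=00000 Δ1=10000 Δ2=10001 Δ3=10101 | 3Δ
t=7: Δ0=10101 Δ1=00101 | 1Δ
t=8: Δ0=00101 Δ1=10101 Δ2=10100 Δ3=10000 | 3Δ
t=9: Δ0=10000 Δ1=00000 | 1Δ

3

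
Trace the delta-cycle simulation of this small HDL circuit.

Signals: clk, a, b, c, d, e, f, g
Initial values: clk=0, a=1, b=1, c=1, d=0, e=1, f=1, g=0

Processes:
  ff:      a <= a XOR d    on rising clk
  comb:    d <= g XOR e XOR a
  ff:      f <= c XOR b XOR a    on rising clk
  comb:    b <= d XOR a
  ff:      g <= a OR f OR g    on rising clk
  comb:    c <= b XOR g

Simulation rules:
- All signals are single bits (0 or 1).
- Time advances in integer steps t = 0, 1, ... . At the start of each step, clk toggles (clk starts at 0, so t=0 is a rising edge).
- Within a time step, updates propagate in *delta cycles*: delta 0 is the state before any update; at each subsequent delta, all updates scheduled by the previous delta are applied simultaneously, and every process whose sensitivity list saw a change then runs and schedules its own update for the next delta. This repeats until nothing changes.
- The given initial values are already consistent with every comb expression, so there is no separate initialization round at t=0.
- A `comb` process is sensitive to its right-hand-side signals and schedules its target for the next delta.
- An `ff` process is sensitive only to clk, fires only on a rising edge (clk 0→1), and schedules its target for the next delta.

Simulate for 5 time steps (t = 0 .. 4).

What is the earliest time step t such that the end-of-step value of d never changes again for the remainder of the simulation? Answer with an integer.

2

t=0 Δ0: clk=0 d=0 a=1 g=0 b=1 c=1 e=1 f=1
  Δ1: clk:0→1
  Δ2: g:0→1
  Δ3: d:0→1, c:1→0
  Δ4: b:1→0
  Δ5: c:0→1
  (5Δ to stable)
t=1 Δ0: clk=1 d=1 a=1 g=1 b=0 c=1 e=1 f=1
  Δ1: clk:1→0
  (1Δ to stable)
t=2 Δ0: clk=0 d=1 a=1 g=1 b=0 c=1 e=1 f=1
  Δ1: clk:0→1
  Δ2: a:1→0, f:1→0
  Δ3: d:1→0, b:0→1
  Δ4: b:1→0, c:1→0
  Δ5: c:0→1
  (5Δ to stable)
t=3 Δ0: clk=1 d=0 a=0 g=1 b=0 c=1 e=1 f=0
  Δ1: clk:1→0
  (1Δ to stable)
t=4 Δ0: clk=0 d=0 a=0 g=1 b=0 c=1 e=1 f=0
  Δ1: clk:0→1
  Δ2: f:0→1
  (2Δ to stable)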